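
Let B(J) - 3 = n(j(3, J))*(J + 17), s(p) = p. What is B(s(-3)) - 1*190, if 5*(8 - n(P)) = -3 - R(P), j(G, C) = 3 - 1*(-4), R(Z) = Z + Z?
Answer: -137/5 ≈ -27.400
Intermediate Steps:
R(Z) = 2*Z
j(G, C) = 7 (j(G, C) = 3 + 4 = 7)
n(P) = 43/5 + 2*P/5 (n(P) = 8 - (-3 - 2*P)/5 = 8 + (⅗ + 2*P/5) = 43/5 + 2*P/5)
B(J) = 984/5 + 57*J/5 (B(J) = 3 + (43/5 + (⅖)*7)*(J + 17) = 3 + (43/5 + 14/5)*(17 + J) = 3 + 57*(17 + J)/5 = 3 + (969/5 + 57*J/5) = 984/5 + 57*J/5)
B(s(-3)) - 1*190 = (984/5 + (57/5)*(-3)) - 1*190 = (984/5 - 171/5) - 190 = 813/5 - 190 = -137/5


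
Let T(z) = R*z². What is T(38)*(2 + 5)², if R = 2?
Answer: 141512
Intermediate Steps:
T(z) = 2*z²
T(38)*(2 + 5)² = (2*38²)*(2 + 5)² = (2*1444)*7² = 2888*49 = 141512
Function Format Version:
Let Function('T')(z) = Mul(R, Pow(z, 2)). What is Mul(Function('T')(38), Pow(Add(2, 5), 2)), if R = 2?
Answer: 141512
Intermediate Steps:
Function('T')(z) = Mul(2, Pow(z, 2))
Mul(Function('T')(38), Pow(Add(2, 5), 2)) = Mul(Mul(2, Pow(38, 2)), Pow(Add(2, 5), 2)) = Mul(Mul(2, 1444), Pow(7, 2)) = Mul(2888, 49) = 141512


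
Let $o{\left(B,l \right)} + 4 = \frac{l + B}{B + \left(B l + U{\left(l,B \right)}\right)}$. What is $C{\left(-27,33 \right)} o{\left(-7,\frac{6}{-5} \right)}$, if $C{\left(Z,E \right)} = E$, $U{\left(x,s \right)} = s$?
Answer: $- \frac{2343}{28} \approx -83.679$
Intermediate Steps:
$o{\left(B,l \right)} = -4 + \frac{B + l}{2 B + B l}$ ($o{\left(B,l \right)} = -4 + \frac{l + B}{B + \left(B l + B\right)} = -4 + \frac{B + l}{B + \left(B + B l\right)} = -4 + \frac{B + l}{2 B + B l}$)
$C{\left(-27,33 \right)} o{\left(-7,\frac{6}{-5} \right)} = 33 \frac{\frac{6}{-5} - -49 - - 28 \frac{6}{-5}}{\left(-7\right) \left(2 + \frac{6}{-5}\right)} = 33 \left(- \frac{6 \left(- \frac{1}{5}\right) + 49 - - 28 \cdot 6 \left(- \frac{1}{5}\right)}{7 \left(2 + 6 \left(- \frac{1}{5}\right)\right)}\right) = 33 \left(- \frac{- \frac{6}{5} + 49 - \left(-28\right) \left(- \frac{6}{5}\right)}{7 \left(2 - \frac{6}{5}\right)}\right) = 33 \left(- \frac{- \frac{6}{5} + 49 - \frac{168}{5}}{7 \cdot \frac{4}{5}}\right) = 33 \left(\left(- \frac{1}{7}\right) \frac{5}{4} \cdot \frac{71}{5}\right) = 33 \left(- \frac{71}{28}\right) = - \frac{2343}{28}$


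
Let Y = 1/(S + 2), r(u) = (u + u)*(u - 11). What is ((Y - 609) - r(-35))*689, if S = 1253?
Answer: -3310916466/1255 ≈ -2.6382e+6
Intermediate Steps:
r(u) = 2*u*(-11 + u) (r(u) = (2*u)*(-11 + u) = 2*u*(-11 + u))
Y = 1/1255 (Y = 1/(1253 + 2) = 1/1255 ≈ 0.00079681)
((Y - 609) - r(-35))*689 = ((1/1255 - 609) - 2*(-35)*(-11 - 35))*689 = (-764294/1255 - 2*(-35)*(-46))*689 = (-764294/1255 - 1*3220)*689 = (-764294/1255 - 3220)*689 = -4805394/1255*689 = -3310916466/1255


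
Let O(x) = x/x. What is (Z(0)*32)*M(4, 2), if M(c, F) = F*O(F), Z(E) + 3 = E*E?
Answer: -192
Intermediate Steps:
Z(E) = -3 + E**2 (Z(E) = -3 + E*E = -3 + E**2)
O(x) = 1
M(c, F) = F (M(c, F) = F*1 = F)
(Z(0)*32)*M(4, 2) = ((-3 + 0**2)*32)*2 = ((-3 + 0)*32)*2 = -3*32*2 = -96*2 = -192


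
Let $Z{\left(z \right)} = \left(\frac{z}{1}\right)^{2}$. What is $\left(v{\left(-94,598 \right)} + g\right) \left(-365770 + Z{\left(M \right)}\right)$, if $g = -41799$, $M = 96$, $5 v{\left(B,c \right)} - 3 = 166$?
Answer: $\frac{74457745604}{5} \approx 1.4892 \cdot 10^{10}$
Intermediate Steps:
$v{\left(B,c \right)} = \frac{169}{5}$ ($v{\left(B,c \right)} = \frac{3}{5} + \frac{1}{5} \cdot 166 = \frac{3}{5} + \frac{166}{5} = \frac{169}{5}$)
$Z{\left(z \right)} = z^{2}$ ($Z{\left(z \right)} = \left(z 1\right)^{2} = z^{2}$)
$\left(v{\left(-94,598 \right)} + g\right) \left(-365770 + Z{\left(M \right)}\right) = \left(\frac{169}{5} - 41799\right) \left(-365770 + 96^{2}\right) = - \frac{208826 \left(-365770 + 9216\right)}{5} = \left(- \frac{208826}{5}\right) \left(-356554\right) = \frac{74457745604}{5}$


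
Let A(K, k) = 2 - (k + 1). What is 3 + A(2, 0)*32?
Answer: 35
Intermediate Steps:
A(K, k) = 1 - k (A(K, k) = 2 - (1 + k) = 2 + (-1 - k) = 1 - k)
3 + A(2, 0)*32 = 3 + (1 - 1*0)*32 = 3 + (1 + 0)*32 = 3 + 1*32 = 3 + 32 = 35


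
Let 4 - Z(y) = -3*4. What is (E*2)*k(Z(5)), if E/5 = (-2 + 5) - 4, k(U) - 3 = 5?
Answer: -80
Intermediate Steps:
Z(y) = 16 (Z(y) = 4 - (-3)*4 = 4 - 1*(-12) = 4 + 12 = 16)
k(U) = 8 (k(U) = 3 + 5 = 8)
E = -5 (E = 5*((-2 + 5) - 4) = 5*(3 - 4) = 5*(-1) = -5)
(E*2)*k(Z(5)) = -5*2*8 = -10*8 = -80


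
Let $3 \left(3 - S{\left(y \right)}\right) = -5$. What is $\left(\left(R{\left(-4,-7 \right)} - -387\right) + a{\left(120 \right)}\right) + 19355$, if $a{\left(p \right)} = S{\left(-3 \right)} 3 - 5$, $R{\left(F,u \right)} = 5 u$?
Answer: $19716$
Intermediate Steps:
$S{\left(y \right)} = \frac{14}{3}$ ($S{\left(y \right)} = 3 - - \frac{5}{3} = 3 + \frac{5}{3} = \frac{14}{3}$)
$a{\left(p \right)} = 9$ ($a{\left(p \right)} = \frac{14}{3} \cdot 3 - 5 = 14 - 5 = 9$)
$\left(\left(R{\left(-4,-7 \right)} - -387\right) + a{\left(120 \right)}\right) + 19355 = \left(\left(5 \left(-7\right) - -387\right) + 9\right) + 19355 = \left(\left(-35 + 387\right) + 9\right) + 19355 = \left(352 + 9\right) + 19355 = 361 + 19355 = 19716$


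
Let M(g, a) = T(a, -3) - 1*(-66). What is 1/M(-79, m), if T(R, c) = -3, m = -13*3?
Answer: 1/63 ≈ 0.015873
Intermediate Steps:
m = -39
M(g, a) = 63 (M(g, a) = -3 - 1*(-66) = -3 + 66 = 63)
1/M(-79, m) = 1/63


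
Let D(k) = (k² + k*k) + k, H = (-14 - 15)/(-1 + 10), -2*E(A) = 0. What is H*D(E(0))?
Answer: 0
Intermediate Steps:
E(A) = 0 (E(A) = -½*0 = 0)
H = -29/9 ≈ -3.2222
D(k) = k + 2*k² (D(k) = (k² + k²) + k = 2*k² + k = k + 2*k²)
H*D(E(0)) = -0*(1 + 2*0) = -0*(1 + 0) = -0 = -29/9*0 = 0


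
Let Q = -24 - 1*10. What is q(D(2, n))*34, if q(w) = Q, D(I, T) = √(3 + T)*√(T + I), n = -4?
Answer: -1156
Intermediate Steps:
Q = -34 (Q = -24 - 10 = -34)
D(I, T) = √(3 + T)*√(I + T)
q(w) = -34
q(D(2, n))*34 = -34*34 = -1156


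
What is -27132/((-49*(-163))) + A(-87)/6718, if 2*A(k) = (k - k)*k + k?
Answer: -52177203/15330476 ≈ -3.4035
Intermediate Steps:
A(k) = k/2 (A(k) = ((k - k)*k + k)/2 = (0*k + k)/2 = (0 + k)/2 = k/2)
-27132/((-49*(-163))) + A(-87)/6718 = -27132/((-49*(-163))) + ((½)*(-87))/6718 = -27132/7987 - 87/2*1/6718 = -27132*1/7987 - 87/13436 = -3876/1141 - 87/13436 = -52177203/15330476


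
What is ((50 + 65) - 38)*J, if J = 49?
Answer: 3773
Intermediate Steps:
((50 + 65) - 38)*J = ((50 + 65) - 38)*49 = (115 - 38)*49 = 77*49 = 3773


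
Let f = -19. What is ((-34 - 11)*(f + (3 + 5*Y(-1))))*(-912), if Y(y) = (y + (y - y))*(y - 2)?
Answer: -41040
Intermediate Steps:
Y(y) = y*(-2 + y) (Y(y) = (y + 0)*(-2 + y) = y*(-2 + y))
((-34 - 11)*(f + (3 + 5*Y(-1))))*(-912) = ((-34 - 11)*(-19 + (3 + 5*(-(-2 - 1)))))*(-912) = -45*(-19 + (3 + 5*(-1*(-3))))*(-912) = -45*(-19 + (3 + 5*3))*(-912) = -45*(-19 + (3 + 15))*(-912) = -45*(-19 + 18)*(-912) = -45*(-1)*(-912) = 45*(-912) = -41040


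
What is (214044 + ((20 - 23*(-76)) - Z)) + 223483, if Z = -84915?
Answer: 524210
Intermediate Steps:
(214044 + ((20 - 23*(-76)) - Z)) + 223483 = (214044 + ((20 - 23*(-76)) - 1*(-84915))) + 223483 = (214044 + ((20 + 1748) + 84915)) + 223483 = (214044 + (1768 + 84915)) + 223483 = (214044 + 86683) + 223483 = 300727 + 223483 = 524210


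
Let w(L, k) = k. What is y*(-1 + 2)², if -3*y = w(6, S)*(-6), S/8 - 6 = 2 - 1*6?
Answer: 32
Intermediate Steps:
S = 16 (S = 48 + 8*(2 - 1*6) = 48 + 8*(2 - 6) = 48 + 8*(-4) = 48 - 32 = 16)
y = 32 (y = -16*(-6)/3 = -⅓*(-96) = 32)
y*(-1 + 2)² = 32*(-1 + 2)² = 32*1² = 32*1 = 32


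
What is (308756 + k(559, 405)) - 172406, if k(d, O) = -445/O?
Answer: 11044261/81 ≈ 1.3635e+5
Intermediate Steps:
(308756 + k(559, 405)) - 172406 = (308756 - 445/405) - 172406 = (308756 - 445*1/405) - 172406 = (308756 - 89/81) - 172406 = 25009147/81 - 172406 = 11044261/81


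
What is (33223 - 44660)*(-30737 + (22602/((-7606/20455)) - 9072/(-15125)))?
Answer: 60207728590140158/57520375 ≈ 1.0467e+9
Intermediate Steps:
(33223 - 44660)*(-30737 + (22602/((-7606/20455)) - 9072/(-15125))) = -11437*(-30737 + (22602/((-7606*1/20455)) - 9072*(-1/15125))) = -11437*(-30737 + (22602/(-7606/20455) + 9072/15125)) = -11437*(-30737 + (22602*(-20455/7606) + 9072/15125)) = -11437*(-30737 + (-231161955/3803 + 9072/15125)) = -11437*(-30737 - 3496290068559/57520375) = -11437*(-5264293834934/57520375) = 60207728590140158/57520375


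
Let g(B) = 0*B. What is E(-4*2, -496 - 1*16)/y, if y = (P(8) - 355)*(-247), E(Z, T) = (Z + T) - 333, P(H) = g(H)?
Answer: -853/87685 ≈ -0.0097280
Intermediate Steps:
g(B) = 0
P(H) = 0
E(Z, T) = -333 + T + Z (E(Z, T) = (T + Z) - 333 = -333 + T + Z)
y = 87685 (y = (0 - 355)*(-247) = -355*(-247) = 87685)
E(-4*2, -496 - 1*16)/y = (-333 + (-496 - 1*16) - 4*2)/87685 = (-333 + (-496 - 16) - 8)*(1/87685) = (-333 - 512 - 8)*(1/87685) = -853*1/87685 = -853/87685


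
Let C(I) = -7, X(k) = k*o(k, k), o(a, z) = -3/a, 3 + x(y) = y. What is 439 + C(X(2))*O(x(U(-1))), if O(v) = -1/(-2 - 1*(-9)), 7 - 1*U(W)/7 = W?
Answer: 440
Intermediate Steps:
U(W) = 49 - 7*W
x(y) = -3 + y
O(v) = -1/7 (O(v) = -1/(-2 + 9) = -1/7)
X(k) = -3 (X(k) = k*(-3/k) = -3)
439 + C(X(2))*O(x(U(-1))) = 439 - 7*(-1/7) = 439 + 1 = 440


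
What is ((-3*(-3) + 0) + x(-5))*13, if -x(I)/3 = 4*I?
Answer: 897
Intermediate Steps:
x(I) = -12*I
((-3*(-3) + 0) + x(-5))*13 = ((-3*(-3) + 0) - 12*(-5))*13 = ((9 + 0) + 60)*13 = (9 + 60)*13 = 69*13 = 897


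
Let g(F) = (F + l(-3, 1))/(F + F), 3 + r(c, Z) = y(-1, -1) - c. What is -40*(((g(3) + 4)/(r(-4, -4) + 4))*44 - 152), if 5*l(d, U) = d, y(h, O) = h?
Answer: 4144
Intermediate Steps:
r(c, Z) = -4 - c (r(c, Z) = -3 + (-1 - c) = -4 - c)
l(d, U) = d/5
g(F) = (-3/5 + F)/(2*F) (g(F) = (F + (1/5)*(-3))/(F + F) = (F - 3/5)/((2*F)) = (-3/5 + F)*(1/(2*F)) = (-3/5 + F)/(2*F))
-40*(((g(3) + 4)/(r(-4, -4) + 4))*44 - 152) = -40*((((1/10)*(-3 + 5*3)/3 + 4)/((-4 - 1*(-4)) + 4))*44 - 152) = -40*((((1/10)*(1/3)*(-3 + 15) + 4)/((-4 + 4) + 4))*44 - 152) = -40*((((1/10)*(1/3)*12 + 4)/(0 + 4))*44 - 152) = -40*(((2/5 + 4)/4)*44 - 152) = -40*(((22/5)*(1/4))*44 - 152) = -40*((11/10)*44 - 152) = -40*(242/5 - 152) = -40*(-518/5) = 4144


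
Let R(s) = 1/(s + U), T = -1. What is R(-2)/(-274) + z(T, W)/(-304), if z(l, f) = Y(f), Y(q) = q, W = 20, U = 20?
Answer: -1546/23427 ≈ -0.065992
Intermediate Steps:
z(l, f) = f
R(s) = 1/(20 + s) (R(s) = 1/(s + 20) = 1/(20 + s))
R(-2)/(-274) + z(T, W)/(-304) = 1/((20 - 2)*(-274)) + 20/(-304) = -1/274/18 + 20*(-1/304) = (1/18)*(-1/274) - 5/76 = -1/4932 - 5/76 = -1546/23427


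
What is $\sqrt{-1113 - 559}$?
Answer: $2 i \sqrt{418} \approx 40.89 i$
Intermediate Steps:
$\sqrt{-1113 - 559} = \sqrt{-1672} = 2 i \sqrt{418}$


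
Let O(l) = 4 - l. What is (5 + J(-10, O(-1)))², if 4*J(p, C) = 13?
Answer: 1089/16 ≈ 68.063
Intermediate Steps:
J(p, C) = 13/4 (J(p, C) = (¼)*13 = 13/4)
(5 + J(-10, O(-1)))² = (5 + 13/4)² = (33/4)² = 1089/16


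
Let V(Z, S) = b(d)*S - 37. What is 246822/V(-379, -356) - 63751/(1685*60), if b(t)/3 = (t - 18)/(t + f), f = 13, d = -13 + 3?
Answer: 24320593019/1004024100 ≈ 24.223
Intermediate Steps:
d = -10
b(t) = 3*(-18 + t)/(13 + t) (b(t) = 3*((t - 18)/(t + 13)) = 3*((-18 + t)/(13 + t)) = 3*(-18 + t)/(13 + t))
V(Z, S) = -37 - 28*S (V(Z, S) = (3*(-18 - 10)/(13 - 10))*S - 37 = (3*(-28)/3)*S - 37 = (3*(⅓)*(-28))*S - 37 = -28*S - 37 = -37 - 28*S)
246822/V(-379, -356) - 63751/(1685*60) = 246822/(-37 - 28*(-356)) - 63751/(1685*60) = 246822/(-37 + 9968) - 63751/101100 = 246822/9931 - 63751*1/101100 = 246822*(1/9931) - 63751/101100 = 246822/9931 - 63751/101100 = 24320593019/1004024100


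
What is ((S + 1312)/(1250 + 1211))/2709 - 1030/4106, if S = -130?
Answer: -1143666863/4562346999 ≈ -0.25068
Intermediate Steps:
((S + 1312)/(1250 + 1211))/2709 - 1030/4106 = ((-130 + 1312)/(1250 + 1211))/2709 - 1030/4106 = (1182/2461)*(1/2709) - 1030*1/4106 = (1182*(1/2461))*(1/2709) - 515/2053 = (1182/2461)*(1/2709) - 515/2053 = 394/2222283 - 515/2053 = -1143666863/4562346999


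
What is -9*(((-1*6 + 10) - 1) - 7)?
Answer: 36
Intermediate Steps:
-9*(((-1*6 + 10) - 1) - 7) = -9*(((-6 + 10) - 1) - 7) = -9*((4 - 1) - 7) = -9*(3 - 7) = -9*(-4) = 36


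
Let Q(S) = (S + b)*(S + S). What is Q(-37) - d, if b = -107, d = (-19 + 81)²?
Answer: 6812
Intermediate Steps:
d = 3844 (d = 62² = 3844)
Q(S) = 2*S*(-107 + S) (Q(S) = (S - 107)*(S + S) = (-107 + S)*(2*S) = 2*S*(-107 + S))
Q(-37) - d = 2*(-37)*(-107 - 37) - 1*3844 = 2*(-37)*(-144) - 3844 = 10656 - 3844 = 6812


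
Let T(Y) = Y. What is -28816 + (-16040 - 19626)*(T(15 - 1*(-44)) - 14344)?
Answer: 509459994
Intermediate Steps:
-28816 + (-16040 - 19626)*(T(15 - 1*(-44)) - 14344) = -28816 + (-16040 - 19626)*((15 - 1*(-44)) - 14344) = -28816 - 35666*((15 + 44) - 14344) = -28816 - 35666*(59 - 14344) = -28816 - 35666*(-14285) = -28816 + 509488810 = 509459994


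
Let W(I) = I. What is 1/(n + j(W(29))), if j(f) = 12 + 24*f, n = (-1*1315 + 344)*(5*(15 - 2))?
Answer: -1/62407 ≈ -1.6024e-5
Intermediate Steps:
n = -63115 (n = (-1315 + 344)*(5*13) = -971*65 = -63115)
1/(n + j(W(29))) = 1/(-63115 + (12 + 24*29)) = 1/(-63115 + (12 + 696)) = 1/(-63115 + 708) = 1/(-62407) = -1/62407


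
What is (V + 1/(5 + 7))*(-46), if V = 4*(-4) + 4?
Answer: 3289/6 ≈ 548.17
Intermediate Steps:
V = -12 (V = -16 + 4 = -12)
(V + 1/(5 + 7))*(-46) = (-12 + 1/(5 + 7))*(-46) = (-12 + 1/12)*(-46) = -143/12*(-46) = 3289/6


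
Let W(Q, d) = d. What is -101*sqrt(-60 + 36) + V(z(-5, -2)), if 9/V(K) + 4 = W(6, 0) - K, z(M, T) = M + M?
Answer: 3/2 - 202*I*sqrt(6) ≈ 1.5 - 494.8*I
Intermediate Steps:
z(M, T) = 2*M
V(K) = 9/(-4 - K) (V(K) = 9/(-4 + (0 - K)) = 9/(-4 - K))
-101*sqrt(-60 + 36) + V(z(-5, -2)) = -101*sqrt(-60 + 36) - 9/(4 + 2*(-5)) = -202*I*sqrt(6) - 9/(4 - 10) = -202*I*sqrt(6) - 9/(-6) = -202*I*sqrt(6) - 9*(-1/6) = -202*I*sqrt(6) + 3/2 = 3/2 - 202*I*sqrt(6)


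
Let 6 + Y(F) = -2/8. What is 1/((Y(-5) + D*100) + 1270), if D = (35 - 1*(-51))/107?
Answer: 428/575285 ≈ 0.00074398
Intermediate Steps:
D = 86/107 (D = (35 + 51)*(1/107) = 86*(1/107) = 86/107 ≈ 0.80374)
Y(F) = -25/4 (Y(F) = -6 - 2/8 = -6 - 2*⅛ = -6 - ¼ = -25/4)
1/((Y(-5) + D*100) + 1270) = 1/((-25/4 + (86/107)*100) + 1270) = 1/((-25/4 + 8600/107) + 1270) = 1/(31725/428 + 1270) = 1/(575285/428) = 428/575285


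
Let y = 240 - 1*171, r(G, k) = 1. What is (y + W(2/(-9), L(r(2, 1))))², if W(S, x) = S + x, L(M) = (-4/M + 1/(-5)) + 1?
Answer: 8708401/2025 ≈ 4300.4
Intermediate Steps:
L(M) = ⅘ - 4/M (L(M) = (-4/M + 1*(-⅕)) + 1 = (-4/M - ⅕) + 1 = (-⅕ - 4/M) + 1 = ⅘ - 4/M)
y = 69 (y = 240 - 171 = 69)
(y + W(2/(-9), L(r(2, 1))))² = (69 + (2/(-9) + (⅘ - 4/1)))² = (69 + (2*(-⅑) + (⅘ - 4*1)))² = (69 + (-2/9 + (⅘ - 4)))² = (69 + (-2/9 - 16/5))² = (69 - 154/45)² = (2951/45)² = 8708401/2025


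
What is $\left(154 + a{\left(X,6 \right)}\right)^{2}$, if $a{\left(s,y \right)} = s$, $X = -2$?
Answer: $23104$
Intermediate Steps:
$\left(154 + a{\left(X,6 \right)}\right)^{2} = \left(154 - 2\right)^{2} = 152^{2} = 23104$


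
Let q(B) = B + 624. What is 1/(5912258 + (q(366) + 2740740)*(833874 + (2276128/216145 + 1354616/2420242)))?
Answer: 52312320709/119601328264203451612310 ≈ 4.3739e-13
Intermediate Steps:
q(B) = 624 + B
1/(5912258 + (q(366) + 2740740)*(833874 + (2276128/216145 + 1354616/2420242))) = 1/(5912258 + ((624 + 366) + 2740740)*(833874 + (2276128/216145 + 1354616/2420242))) = 1/(5912258 + (990 + 2740740)*(833874 + (2276128*(1/216145) + 1354616*(1/2420242)))) = 1/(5912258 + 2741730*(833874 + (2276128/216145 + 677308/1210121))) = 1/(5912258 + 2741730*(833874 + 2900787029148/261561603545)) = 1/(5912258 + 2741730*(218112321381512478/261561603545)) = 1/(5912258 + 119601018980266841261388/52312320709) = 1/(119601328264203451612310/52312320709) = 52312320709/119601328264203451612310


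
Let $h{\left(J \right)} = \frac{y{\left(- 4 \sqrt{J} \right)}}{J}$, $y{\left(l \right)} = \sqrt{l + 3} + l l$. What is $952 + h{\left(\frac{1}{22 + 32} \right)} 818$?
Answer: $14040 + 14724 \sqrt{27 - 2 \sqrt{6}} \approx 83260.0$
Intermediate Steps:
$y{\left(l \right)} = l^{2} + \sqrt{3 + l}$ ($y{\left(l \right)} = \sqrt{3 + l} + l^{2} = l^{2} + \sqrt{3 + l}$)
$h{\left(J \right)} = \frac{\sqrt{3 - 4 \sqrt{J}} + 16 J}{J}$ ($h{\left(J \right)} = \frac{\left(- 4 \sqrt{J}\right)^{2} + \sqrt{3 - 4 \sqrt{J}}}{J} = \frac{16 J + \sqrt{3 - 4 \sqrt{J}}}{J} = \frac{\sqrt{3 - 4 \sqrt{J}} + 16 J}{J}$)
$952 + h{\left(\frac{1}{22 + 32} \right)} 818 = 952 + \left(16 + \frac{\sqrt{3 - 4 \sqrt{\frac{1}{22 + 32}}}}{\frac{1}{22 + 32}}\right) 818 = 952 + \left(16 + \frac{\sqrt{3 - 4 \sqrt{\frac{1}{54}}}}{\frac{1}{54}}\right) 818 = 952 + \left(16 + \frac{1}{\frac{1}{54}} \sqrt{3 - \frac{4}{3 \sqrt{6}}}\right) 818 = 952 + \left(16 + 54 \sqrt{3 - 4 \frac{\sqrt{6}}{18}}\right) 818 = 952 + \left(16 + 54 \sqrt{3 - \frac{2 \sqrt{6}}{9}}\right) 818 = 952 + \left(13088 + 44172 \sqrt{3 - \frac{2 \sqrt{6}}{9}}\right) = 14040 + 44172 \sqrt{3 - \frac{2 \sqrt{6}}{9}}$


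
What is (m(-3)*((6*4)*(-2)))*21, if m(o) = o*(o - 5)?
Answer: -24192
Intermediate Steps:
m(o) = o*(-5 + o)
(m(-3)*((6*4)*(-2)))*21 = ((-3*(-5 - 3))*((6*4)*(-2)))*21 = ((-3*(-8))*(24*(-2)))*21 = (24*(-48))*21 = -1152*21 = -24192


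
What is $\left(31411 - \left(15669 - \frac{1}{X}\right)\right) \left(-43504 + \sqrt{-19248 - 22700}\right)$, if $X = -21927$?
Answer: $- \frac{15016485934832}{21927} + \frac{690349666 i \sqrt{10487}}{21927} \approx -6.8484 \cdot 10^{8} + 3.2242 \cdot 10^{6} i$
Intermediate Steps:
$\left(31411 - \left(15669 - \frac{1}{X}\right)\right) \left(-43504 + \sqrt{-19248 - 22700}\right) = \left(31411 - \left(15669 - \frac{1}{-21927}\right)\right) \left(-43504 + \sqrt{-19248 - 22700}\right) = \left(31411 - \frac{343574164}{21927}\right) \left(-43504 + \sqrt{-41948}\right) = \left(31411 - \frac{343574164}{21927}\right) \left(-43504 + 2 i \sqrt{10487}\right) = \frac{345174833 \left(-43504 + 2 i \sqrt{10487}\right)}{21927} = - \frac{15016485934832}{21927} + \frac{690349666 i \sqrt{10487}}{21927}$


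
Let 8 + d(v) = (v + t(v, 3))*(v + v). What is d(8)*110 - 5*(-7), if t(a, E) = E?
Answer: 18515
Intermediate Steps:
d(v) = -8 + 2*v*(3 + v) (d(v) = -8 + (v + 3)*(v + v) = -8 + (3 + v)*(2*v) = -8 + 2*v*(3 + v))
d(8)*110 - 5*(-7) = (-8 + 2*8² + 6*8)*110 - 5*(-7) = (-8 + 2*64 + 48)*110 + 35 = (-8 + 128 + 48)*110 + 35 = 168*110 + 35 = 18480 + 35 = 18515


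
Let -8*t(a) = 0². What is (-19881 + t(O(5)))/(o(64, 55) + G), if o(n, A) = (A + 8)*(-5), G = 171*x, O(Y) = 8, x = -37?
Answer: 2209/738 ≈ 2.9932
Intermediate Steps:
t(a) = 0 (t(a) = -⅛*0² = -⅛*0 = 0)
G = -6327 (G = 171*(-37) = -6327)
o(n, A) = -40 - 5*A (o(n, A) = (8 + A)*(-5) = -40 - 5*A)
(-19881 + t(O(5)))/(o(64, 55) + G) = (-19881 + 0)/((-40 - 5*55) - 6327) = -19881/((-40 - 275) - 6327) = -19881/(-315 - 6327) = -19881/(-6642) = -19881*(-1/6642) = 2209/738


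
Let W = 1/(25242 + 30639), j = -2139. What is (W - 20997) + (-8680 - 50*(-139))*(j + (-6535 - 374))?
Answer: 873534194884/55881 ≈ 1.5632e+7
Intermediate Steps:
W = 1/55881 ≈ 1.7895e-5
(W - 20997) + (-8680 - 50*(-139))*(j + (-6535 - 374)) = (1/55881 - 20997) + (-8680 - 50*(-139))*(-2139 + (-6535 - 374)) = -1173333356/55881 + (-8680 + 6950)*(-2139 - 6909) = -1173333356/55881 - 1730*(-9048) = -1173333356/55881 + 15653040 = 873534194884/55881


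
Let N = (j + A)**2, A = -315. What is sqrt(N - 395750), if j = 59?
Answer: I*sqrt(330214) ≈ 574.64*I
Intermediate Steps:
N = 65536 (N = (59 - 315)**2 = (-256)**2 = 65536)
sqrt(N - 395750) = sqrt(65536 - 395750) = sqrt(-330214) = I*sqrt(330214)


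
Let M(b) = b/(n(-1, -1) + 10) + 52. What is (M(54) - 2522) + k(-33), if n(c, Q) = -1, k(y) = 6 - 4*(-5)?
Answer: -2438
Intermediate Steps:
k(y) = 26 (k(y) = 6 + 20 = 26)
M(b) = 52 + b/9 (M(b) = b/(-1 + 10) + 52 = b/9 + 52 = 52 + b/9)
(M(54) - 2522) + k(-33) = ((52 + (1/9)*54) - 2522) + 26 = ((52 + 6) - 2522) + 26 = (58 - 2522) + 26 = -2464 + 26 = -2438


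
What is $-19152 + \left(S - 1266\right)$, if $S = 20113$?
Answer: $-305$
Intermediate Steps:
$-19152 + \left(S - 1266\right) = -19152 + \left(20113 - 1266\right) = -19152 + 18847 = -305$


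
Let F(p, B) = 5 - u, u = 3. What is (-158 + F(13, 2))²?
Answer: 24336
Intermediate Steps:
F(p, B) = 2 (F(p, B) = 5 - 1*3 = 5 - 3 = 2)
(-158 + F(13, 2))² = (-158 + 2)² = (-156)² = 24336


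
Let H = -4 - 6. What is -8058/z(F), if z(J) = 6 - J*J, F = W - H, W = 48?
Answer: 4029/1679 ≈ 2.3996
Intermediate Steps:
H = -10
F = 58 (F = 48 - 1*(-10) = 48 + 10 = 58)
z(J) = 6 - J²
-8058/z(F) = -8058/(6 - 1*58²) = -8058/(6 - 1*3364) = -8058/(6 - 3364) = -8058/(-3358) = -8058*(-1/3358) = 4029/1679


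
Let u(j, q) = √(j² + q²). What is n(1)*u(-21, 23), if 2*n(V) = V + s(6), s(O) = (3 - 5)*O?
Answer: -11*√970/2 ≈ -171.30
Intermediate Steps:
s(O) = -2*O
n(V) = -6 + V/2 (n(V) = (V - 2*6)/2 = (V - 12)/2 = (-12 + V)/2 = -6 + V/2)
n(1)*u(-21, 23) = (-6 + (½)*1)*√((-21)² + 23²) = (-6 + ½)*√(441 + 529) = -11*√970/2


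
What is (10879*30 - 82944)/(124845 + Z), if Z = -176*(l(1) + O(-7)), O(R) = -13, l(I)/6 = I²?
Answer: 243426/126077 ≈ 1.9308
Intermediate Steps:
l(I) = 6*I²
Z = 1232 (Z = -176*(6*1² - 13) = -176*(6*1 - 13) = -176*(6 - 13) = -176*(-7) = 1232)
(10879*30 - 82944)/(124845 + Z) = (10879*30 - 82944)/(124845 + 1232) = (326370 - 82944)/126077 = 243426*(1/126077) = 243426/126077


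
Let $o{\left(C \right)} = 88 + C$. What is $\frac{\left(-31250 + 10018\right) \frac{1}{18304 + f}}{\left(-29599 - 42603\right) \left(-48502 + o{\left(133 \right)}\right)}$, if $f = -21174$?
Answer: $\frac{5308}{2501194066735} \approx 2.1222 \cdot 10^{-9}$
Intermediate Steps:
$\frac{\left(-31250 + 10018\right) \frac{1}{18304 + f}}{\left(-29599 - 42603\right) \left(-48502 + o{\left(133 \right)}\right)} = \frac{\left(-31250 + 10018\right) \frac{1}{18304 - 21174}}{\left(-29599 - 42603\right) \left(-48502 + \left(88 + 133\right)\right)} = \frac{\left(-21232\right) \frac{1}{-2870}}{\left(-72202\right) \left(-48502 + 221\right)} = \frac{\left(-21232\right) \left(- \frac{1}{2870}\right)}{\left(-72202\right) \left(-48281\right)} = \frac{10616}{1435 \cdot 3485984762} = \frac{10616}{1435} \cdot \frac{1}{3485984762} = \frac{5308}{2501194066735}$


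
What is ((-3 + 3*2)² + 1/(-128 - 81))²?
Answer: 3534400/43681 ≈ 80.914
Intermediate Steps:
((-3 + 3*2)² + 1/(-128 - 81))² = ((-3 + 6)² + 1/(-209))² = (3² - 1/209)² = (9 - 1/209)² = (1880/209)² = 3534400/43681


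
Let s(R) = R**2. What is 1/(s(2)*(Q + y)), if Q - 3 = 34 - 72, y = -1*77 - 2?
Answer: -1/456 ≈ -0.0021930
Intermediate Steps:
y = -79 (y = -77 - 2 = -79)
Q = -35 (Q = 3 + (34 - 72) = 3 - 38 = -35)
1/(s(2)*(Q + y)) = 1/(2**2*(-35 - 79)) = 1/(4*(-114)) = 1/(-456) = -1/456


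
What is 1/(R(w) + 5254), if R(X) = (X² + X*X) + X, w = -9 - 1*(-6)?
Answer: 1/5269 ≈ 0.00018979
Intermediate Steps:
w = -3 (w = -9 + 6 = -3)
R(X) = X + 2*X² (R(X) = (X² + X²) + X = 2*X² + X = X + 2*X²)
1/(R(w) + 5254) = 1/(-3*(1 + 2*(-3)) + 5254) = 1/(-3*(1 - 6) + 5254) = 1/(-3*(-5) + 5254) = 1/(15 + 5254) = 1/5269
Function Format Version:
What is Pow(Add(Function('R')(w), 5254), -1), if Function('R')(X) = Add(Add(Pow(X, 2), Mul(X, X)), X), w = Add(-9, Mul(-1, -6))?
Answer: Rational(1, 5269) ≈ 0.00018979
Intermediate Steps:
w = -3 (w = Add(-9, 6) = -3)
Function('R')(X) = Add(X, Mul(2, Pow(X, 2))) (Function('R')(X) = Add(Add(Pow(X, 2), Pow(X, 2)), X) = Add(Mul(2, Pow(X, 2)), X) = Add(X, Mul(2, Pow(X, 2))))
Pow(Add(Function('R')(w), 5254), -1) = Pow(Add(Mul(-3, Add(1, Mul(2, -3))), 5254), -1) = Pow(Add(Mul(-3, Add(1, -6)), 5254), -1) = Pow(Add(Mul(-3, -5), 5254), -1) = Pow(Add(15, 5254), -1) = Pow(5269, -1) = Rational(1, 5269)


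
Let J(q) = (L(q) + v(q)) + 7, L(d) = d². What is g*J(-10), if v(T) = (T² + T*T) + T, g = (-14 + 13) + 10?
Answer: 2673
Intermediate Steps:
g = 9 (g = -1 + 10 = 9)
v(T) = T + 2*T² (v(T) = (T² + T²) + T = 2*T² + T = T + 2*T²)
J(q) = 7 + q² + q*(1 + 2*q) (J(q) = (q² + q*(1 + 2*q)) + 7 = 7 + q² + q*(1 + 2*q))
g*J(-10) = 9*(7 - 10 + 3*(-10)²) = 9*(7 - 10 + 3*100) = 9*(7 - 10 + 300) = 9*297 = 2673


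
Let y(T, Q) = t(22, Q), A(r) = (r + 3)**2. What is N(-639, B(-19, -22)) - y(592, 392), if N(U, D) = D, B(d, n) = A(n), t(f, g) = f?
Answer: 339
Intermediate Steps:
A(r) = (3 + r)**2
B(d, n) = (3 + n)**2
y(T, Q) = 22
N(-639, B(-19, -22)) - y(592, 392) = (3 - 22)**2 - 1*22 = (-19)**2 - 22 = 361 - 22 = 339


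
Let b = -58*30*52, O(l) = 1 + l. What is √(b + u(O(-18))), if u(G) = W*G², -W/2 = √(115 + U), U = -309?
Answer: √(-90480 - 578*I*√194) ≈ 13.369 - 301.1*I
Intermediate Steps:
b = -90480 (b = -1740*52 = -90480)
W = -2*I*√194 (W = -2*√(115 - 309) = -2*I*√194 ≈ -27.857*I)
u(G) = -2*I*√194*G² (u(G) = (-2*I*√194)*G² = -2*I*√194*G²)
√(b + u(O(-18))) = √(-90480 - 2*I*√194*(1 - 18)²) = √(-90480 - 2*I*√194*(-17)²) = √(-90480 - 2*I*√194*289) = √(-90480 - 578*I*√194)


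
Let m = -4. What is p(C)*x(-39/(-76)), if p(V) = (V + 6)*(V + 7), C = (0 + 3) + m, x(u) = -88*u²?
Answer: -250965/361 ≈ -695.19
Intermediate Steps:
C = -1 (C = (0 + 3) - 4 = 3 - 4 = -1)
p(V) = (6 + V)*(7 + V)
p(C)*x(-39/(-76)) = (42 + (-1)² + 13*(-1))*(-88*(-39/(-76))²) = (42 + 1 - 13)*(-88*(-39*(-1/76))²) = 30*(-88*(39/76)²) = 30*(-88*1521/5776) = 30*(-16731/722) = -250965/361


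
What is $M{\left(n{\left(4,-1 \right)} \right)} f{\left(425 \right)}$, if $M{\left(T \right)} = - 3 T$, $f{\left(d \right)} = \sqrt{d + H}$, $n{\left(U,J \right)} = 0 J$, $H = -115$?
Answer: $0$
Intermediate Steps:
$n{\left(U,J \right)} = 0$
$f{\left(d \right)} = \sqrt{-115 + d}$ ($f{\left(d \right)} = \sqrt{d - 115} = \sqrt{-115 + d}$)
$M{\left(n{\left(4,-1 \right)} \right)} f{\left(425 \right)} = \left(-3\right) 0 \sqrt{-115 + 425} = 0 \sqrt{310} = 0$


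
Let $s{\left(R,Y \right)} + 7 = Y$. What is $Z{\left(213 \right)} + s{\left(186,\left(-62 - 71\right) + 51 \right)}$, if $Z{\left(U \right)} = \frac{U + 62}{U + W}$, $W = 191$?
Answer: $- \frac{35681}{404} \approx -88.319$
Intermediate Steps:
$s{\left(R,Y \right)} = -7 + Y$
$Z{\left(U \right)} = \frac{62 + U}{191 + U}$ ($Z{\left(U \right)} = \frac{U + 62}{U + 191} = \frac{62 + U}{191 + U}$)
$Z{\left(213 \right)} + s{\left(186,\left(-62 - 71\right) + 51 \right)} = \frac{62 + 213}{191 + 213} + \left(-7 + \left(\left(-62 - 71\right) + 51\right)\right) = \frac{1}{404} \cdot 275 + \left(-7 + \left(-133 + 51\right)\right) = \frac{1}{404} \cdot 275 - 89 = \frac{275}{404} - 89 = - \frac{35681}{404}$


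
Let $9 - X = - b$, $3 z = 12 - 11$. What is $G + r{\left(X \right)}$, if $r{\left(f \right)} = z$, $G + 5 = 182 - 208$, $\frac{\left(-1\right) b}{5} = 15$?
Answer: $- \frac{92}{3} \approx -30.667$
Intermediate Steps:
$b = -75$ ($b = \left(-5\right) 15 = -75$)
$z = \frac{1}{3}$ ($z = \frac{12 - 11}{3} = \frac{1}{3} \cdot 1 = \frac{1}{3} \approx 0.33333$)
$X = -66$ ($X = 9 - \left(-1\right) \left(-75\right) = 9 - 75 = -66$)
$G = -31$ ($G = -5 + \left(182 - 208\right) = -5 - 26 = -31$)
$r{\left(f \right)} = \frac{1}{3}$
$G + r{\left(X \right)} = -31 + \frac{1}{3} = - \frac{92}{3}$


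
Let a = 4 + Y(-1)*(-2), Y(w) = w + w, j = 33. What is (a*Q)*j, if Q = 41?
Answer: 10824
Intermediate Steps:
Y(w) = 2*w
a = 8 (a = 4 + (2*(-1))*(-2) = 4 - 2*(-2) = 4 + 4 = 8)
(a*Q)*j = (8*41)*33 = 328*33 = 10824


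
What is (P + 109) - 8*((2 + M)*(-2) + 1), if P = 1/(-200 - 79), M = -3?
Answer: 23714/279 ≈ 84.996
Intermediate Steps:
P = -1/279 (P = 1/(-279) = -1/279 ≈ -0.0035842)
(P + 109) - 8*((2 + M)*(-2) + 1) = (-1/279 + 109) - 8*((2 - 3)*(-2) + 1) = 30410/279 - 8*(-1*(-2) + 1) = 30410/279 - 8*(2 + 1) = 30410/279 - 8*3 = 30410/279 - 24 = 23714/279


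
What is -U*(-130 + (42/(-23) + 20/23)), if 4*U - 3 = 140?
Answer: 107679/23 ≈ 4681.7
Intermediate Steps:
U = 143/4 (U = 3/4 + (1/4)*140 = 3/4 + 35 = 143/4 ≈ 35.750)
-U*(-130 + (42/(-23) + 20/23)) = -143*(-130 + (42/(-23) + 20/23))/4 = -143*(-130 + (42*(-1/23) + 20*(1/23)))/4 = -143*(-130 + (-42/23 + 20/23))/4 = -143*(-130 - 22/23)/4 = -143*(-3012)/(4*23) = -1*(-107679/23) = 107679/23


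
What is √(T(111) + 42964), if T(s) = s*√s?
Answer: √(42964 + 111*√111) ≈ 210.08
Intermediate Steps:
T(s) = s^(3/2)
√(T(111) + 42964) = √(111^(3/2) + 42964) = √(111*√111 + 42964) = √(42964 + 111*√111)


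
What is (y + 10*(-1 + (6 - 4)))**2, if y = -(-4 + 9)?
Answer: 25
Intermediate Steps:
y = -5 (y = -1*5 = -5)
(y + 10*(-1 + (6 - 4)))**2 = (-5 + 10*(-1 + (6 - 4)))**2 = (-5 + 10*(-1 + 2))**2 = (-5 + 10*1)**2 = (-5 + 10)**2 = 5**2 = 25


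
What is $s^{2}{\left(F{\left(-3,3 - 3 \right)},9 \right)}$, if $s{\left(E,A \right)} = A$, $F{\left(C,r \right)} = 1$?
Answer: $81$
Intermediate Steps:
$s^{2}{\left(F{\left(-3,3 - 3 \right)},9 \right)} = 9^{2} = 81$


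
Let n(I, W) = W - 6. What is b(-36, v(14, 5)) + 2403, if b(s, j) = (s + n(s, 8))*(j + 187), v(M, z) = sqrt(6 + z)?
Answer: -3955 - 34*sqrt(11) ≈ -4067.8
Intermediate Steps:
n(I, W) = -6 + W
b(s, j) = (2 + s)*(187 + j) (b(s, j) = (s + (-6 + 8))*(j + 187) = (s + 2)*(187 + j) = (2 + s)*(187 + j))
b(-36, v(14, 5)) + 2403 = (374 + 2*sqrt(6 + 5) + 187*(-36) + sqrt(6 + 5)*(-36)) + 2403 = (374 + 2*sqrt(11) - 6732 + sqrt(11)*(-36)) + 2403 = (374 + 2*sqrt(11) - 6732 - 36*sqrt(11)) + 2403 = (-6358 - 34*sqrt(11)) + 2403 = -3955 - 34*sqrt(11)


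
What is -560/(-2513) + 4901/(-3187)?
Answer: -1504499/1144133 ≈ -1.3150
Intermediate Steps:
-560/(-2513) + 4901/(-3187) = -560*(-1/2513) + 4901*(-1/3187) = 80/359 - 4901/3187 = -1504499/1144133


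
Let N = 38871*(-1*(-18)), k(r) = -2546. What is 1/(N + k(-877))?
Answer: 1/697132 ≈ 1.4344e-6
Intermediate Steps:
N = 699678 (N = 38871*18 = 699678)
1/(N + k(-877)) = 1/(699678 - 2546) = 1/697132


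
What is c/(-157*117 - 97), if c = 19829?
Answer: -19829/18466 ≈ -1.0738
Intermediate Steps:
c/(-157*117 - 97) = 19829/(-157*117 - 97) = 19829/(-18369 - 97) = 19829/(-18466) = 19829*(-1/18466) = -19829/18466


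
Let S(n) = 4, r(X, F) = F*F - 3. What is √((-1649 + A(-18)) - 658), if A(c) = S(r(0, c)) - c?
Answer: I*√2285 ≈ 47.802*I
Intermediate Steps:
r(X, F) = -3 + F² (r(X, F) = F² - 3 = -3 + F²)
A(c) = 4 - c
√((-1649 + A(-18)) - 658) = √((-1649 + (4 - 1*(-18))) - 658) = √((-1649 + (4 + 18)) - 658) = √((-1649 + 22) - 658) = √(-1627 - 658) = √(-2285) = I*√2285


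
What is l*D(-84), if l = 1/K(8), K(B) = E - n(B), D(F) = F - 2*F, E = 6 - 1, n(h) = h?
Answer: -28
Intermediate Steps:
E = 5
D(F) = -F
K(B) = 5 - B
l = -1/3 (l = 1/(5 - 1*8) = 1/(5 - 8) = 1/(-3) = -1/3 ≈ -0.33333)
l*D(-84) = -(-1)*(-84)/3 = -1/3*84 = -28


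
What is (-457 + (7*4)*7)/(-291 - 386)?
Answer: 261/677 ≈ 0.38552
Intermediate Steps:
(-457 + (7*4)*7)/(-291 - 386) = (-457 + 28*7)/(-677) = (-457 + 196)*(-1/677) = -261*(-1/677) = 261/677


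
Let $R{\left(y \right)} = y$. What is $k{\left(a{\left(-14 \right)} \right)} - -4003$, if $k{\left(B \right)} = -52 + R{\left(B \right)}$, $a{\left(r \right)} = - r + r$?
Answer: $3951$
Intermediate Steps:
$a{\left(r \right)} = 0$
$k{\left(B \right)} = -52 + B$
$k{\left(a{\left(-14 \right)} \right)} - -4003 = \left(-52 + 0\right) - -4003 = -52 + 4003 = 3951$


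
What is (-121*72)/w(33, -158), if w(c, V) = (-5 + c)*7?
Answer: -2178/49 ≈ -44.449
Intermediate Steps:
w(c, V) = -35 + 7*c
(-121*72)/w(33, -158) = (-121*72)/(-35 + 7*33) = -8712/(-35 + 231) = -8712/196 = -8712*1/196 = -2178/49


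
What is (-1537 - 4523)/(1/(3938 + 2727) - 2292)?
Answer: 40389900/15276179 ≈ 2.6440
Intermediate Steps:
(-1537 - 4523)/(1/(3938 + 2727) - 2292) = -6060/(1/6665 - 2292) = -6060/(-15276179/6665) = -6060*(-6665/15276179) = 40389900/15276179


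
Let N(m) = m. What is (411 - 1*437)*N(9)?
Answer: -234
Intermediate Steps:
(411 - 1*437)*N(9) = (411 - 1*437)*9 = (411 - 437)*9 = -26*9 = -234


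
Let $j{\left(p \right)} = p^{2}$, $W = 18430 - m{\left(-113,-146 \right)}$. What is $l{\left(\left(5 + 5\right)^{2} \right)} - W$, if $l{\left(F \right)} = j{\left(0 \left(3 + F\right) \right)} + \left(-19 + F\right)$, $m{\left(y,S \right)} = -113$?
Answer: $-18462$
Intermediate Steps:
$W = 18543$ ($W = 18430 - -113 = 18430 + 113 = 18543$)
$l{\left(F \right)} = -19 + F$ ($l{\left(F \right)} = \left(0 \left(3 + F\right)\right)^{2} + \left(-19 + F\right) = 0^{2} + \left(-19 + F\right) = 0 + \left(-19 + F\right) = -19 + F$)
$l{\left(\left(5 + 5\right)^{2} \right)} - W = \left(-19 + \left(5 + 5\right)^{2}\right) - 18543 = \left(-19 + 10^{2}\right) - 18543 = \left(-19 + 100\right) - 18543 = 81 - 18543 = -18462$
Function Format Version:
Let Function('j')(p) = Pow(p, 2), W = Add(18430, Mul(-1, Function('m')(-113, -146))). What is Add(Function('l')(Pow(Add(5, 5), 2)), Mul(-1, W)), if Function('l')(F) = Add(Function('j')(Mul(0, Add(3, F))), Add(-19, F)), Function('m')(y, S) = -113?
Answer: -18462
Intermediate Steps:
W = 18543 (W = Add(18430, Mul(-1, -113)) = Add(18430, 113) = 18543)
Function('l')(F) = Add(-19, F) (Function('l')(F) = Add(Pow(Mul(0, Add(3, F)), 2), Add(-19, F)) = Add(Pow(0, 2), Add(-19, F)) = Add(0, Add(-19, F)) = Add(-19, F))
Add(Function('l')(Pow(Add(5, 5), 2)), Mul(-1, W)) = Add(Add(-19, Pow(Add(5, 5), 2)), Mul(-1, 18543)) = Add(Add(-19, Pow(10, 2)), -18543) = Add(Add(-19, 100), -18543) = Add(81, -18543) = -18462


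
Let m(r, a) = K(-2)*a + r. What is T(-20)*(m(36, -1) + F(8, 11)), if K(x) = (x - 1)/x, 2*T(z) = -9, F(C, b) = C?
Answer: -765/4 ≈ -191.25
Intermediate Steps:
T(z) = -9/2 (T(z) = (½)*(-9) = -9/2)
K(x) = (-1 + x)/x
m(r, a) = r + 3*a/2 (m(r, a) = ((-1 - 2)/(-2))*a + r = (-½*(-3))*a + r = 3*a/2 + r = r + 3*a/2)
T(-20)*(m(36, -1) + F(8, 11)) = -9*((36 + (3/2)*(-1)) + 8)/2 = -9*((36 - 3/2) + 8)/2 = -9*(69/2 + 8)/2 = -9/2*85/2 = -765/4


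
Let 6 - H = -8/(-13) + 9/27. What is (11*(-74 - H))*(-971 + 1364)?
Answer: -4442603/13 ≈ -3.4174e+5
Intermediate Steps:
H = 197/39 (H = 6 - (-8/(-13) + 9/27) = 6 - (-8*(-1/13) + 9*(1/27)) = 6 - (8/13 + 1/3) = 6 - 1*37/39 = 6 - 37/39 = 197/39 ≈ 5.0513)
(11*(-74 - H))*(-971 + 1364) = (11*(-74 - 1*197/39))*(-971 + 1364) = (11*(-74 - 197/39))*393 = (11*(-3083/39))*393 = -33913/39*393 = -4442603/13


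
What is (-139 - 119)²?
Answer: 66564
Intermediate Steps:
(-139 - 119)² = (-258)² = 66564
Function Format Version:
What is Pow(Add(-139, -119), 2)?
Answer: 66564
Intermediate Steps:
Pow(Add(-139, -119), 2) = Pow(-258, 2) = 66564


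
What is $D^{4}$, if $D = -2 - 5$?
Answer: $2401$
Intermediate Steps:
$D = -7$ ($D = -2 - 5 = -7$)
$D^{4} = \left(-7\right)^{4} = 2401$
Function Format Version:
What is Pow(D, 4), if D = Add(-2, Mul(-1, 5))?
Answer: 2401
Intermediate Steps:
D = -7 (D = Add(-2, -5) = -7)
Pow(D, 4) = Pow(-7, 4) = 2401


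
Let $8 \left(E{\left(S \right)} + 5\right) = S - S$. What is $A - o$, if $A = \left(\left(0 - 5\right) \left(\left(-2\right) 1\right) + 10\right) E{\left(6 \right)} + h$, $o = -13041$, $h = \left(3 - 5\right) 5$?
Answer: $12931$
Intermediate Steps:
$E{\left(S \right)} = -5$ ($E{\left(S \right)} = -5 + \frac{S - S}{8} = -5 + \frac{1}{8} \cdot 0 = -5 + 0 = -5$)
$h = -10$ ($h = \left(-2\right) 5 = -10$)
$A = -110$ ($A = \left(\left(0 - 5\right) \left(\left(-2\right) 1\right) + 10\right) \left(-5\right) - 10 = \left(\left(-5\right) \left(-2\right) + 10\right) \left(-5\right) - 10 = \left(10 + 10\right) \left(-5\right) - 10 = 20 \left(-5\right) - 10 = -100 - 10 = -110$)
$A - o = -110 - -13041 = -110 + 13041 = 12931$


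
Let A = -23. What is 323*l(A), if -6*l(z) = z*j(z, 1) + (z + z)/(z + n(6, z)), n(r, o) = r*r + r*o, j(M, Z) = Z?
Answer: 304589/250 ≈ 1218.4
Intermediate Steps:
n(r, o) = r² + o*r
l(z) = -z/6 - z/(3*(36 + 7*z)) (l(z) = -(z*1 + (z + z)/(z + 6*(z + 6)))/6 = -(z + (2*z)/(z + 6*(6 + z)))/6 = -(z + (2*z)/(z + (36 + 6*z)))/6 = -(z + (2*z)/(36 + 7*z))/6 = -(z + 2*z/(36 + 7*z))/6 = -z/6 - z/(3*(36 + 7*z)))
323*l(A) = 323*(-1*(-23)*(38 + 7*(-23))/(216 + 42*(-23))) = 323*(-1*(-23)*(38 - 161)/(216 - 966)) = 323*(-1*(-23)*(-123)/(-750)) = 323*(-1*(-23)*(-1/750)*(-123)) = 323*(943/250) = 304589/250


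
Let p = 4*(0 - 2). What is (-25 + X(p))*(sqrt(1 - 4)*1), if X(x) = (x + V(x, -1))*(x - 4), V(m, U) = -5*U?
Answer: 11*I*sqrt(3) ≈ 19.053*I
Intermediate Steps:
p = -8 (p = 4*(-2) = -8)
X(x) = (-4 + x)*(5 + x) (X(x) = (x - 5*(-1))*(x - 4) = (x + 5)*(-4 + x) = (5 + x)*(-4 + x) = (-4 + x)*(5 + x))
(-25 + X(p))*(sqrt(1 - 4)*1) = (-25 + (-20 - 8 + (-8)**2))*(sqrt(1 - 4)*1) = (-25 + (-20 - 8 + 64))*(sqrt(-3)*1) = (-25 + 36)*((I*sqrt(3))*1) = 11*(I*sqrt(3)) = 11*I*sqrt(3)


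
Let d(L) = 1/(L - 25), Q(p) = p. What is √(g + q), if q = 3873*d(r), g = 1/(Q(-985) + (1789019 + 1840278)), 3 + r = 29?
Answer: √12746670397224406/1814156 ≈ 62.233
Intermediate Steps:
r = 26 (r = -3 + 29 = 26)
d(L) = 1/(-25 + L)
g = 1/3628312 (g = 1/(-985 + (1789019 + 1840278)) = 1/(-985 + 3629297) = 1/3628312 ≈ 2.7561e-7)
q = 3873 (q = 3873/(-25 + 26) = 3873/1 = 3873*1 = 3873)
√(g + q) = √(1/3628312 + 3873) = √(14052452377/3628312) = √12746670397224406/1814156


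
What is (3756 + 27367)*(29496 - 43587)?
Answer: -438554193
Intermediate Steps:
(3756 + 27367)*(29496 - 43587) = 31123*(-14091) = -438554193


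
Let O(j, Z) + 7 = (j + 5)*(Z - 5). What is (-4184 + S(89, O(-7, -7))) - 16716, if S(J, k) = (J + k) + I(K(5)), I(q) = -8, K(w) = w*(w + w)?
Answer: -20802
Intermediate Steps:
O(j, Z) = -7 + (-5 + Z)*(5 + j) (O(j, Z) = -7 + (j + 5)*(Z - 5) = -7 + (5 + j)*(-5 + Z) = -7 + (-5 + Z)*(5 + j))
K(w) = 2*w² (K(w) = w*(2*w) = 2*w²)
S(J, k) = -8 + J + k (S(J, k) = (J + k) - 8 = -8 + J + k)
(-4184 + S(89, O(-7, -7))) - 16716 = (-4184 + (-8 + 89 + (-32 - 5*(-7) + 5*(-7) - 7*(-7)))) - 16716 = (-4184 + (-8 + 89 + (-32 + 35 - 35 + 49))) - 16716 = (-4184 + (-8 + 89 + 17)) - 16716 = (-4184 + 98) - 16716 = -4086 - 16716 = -20802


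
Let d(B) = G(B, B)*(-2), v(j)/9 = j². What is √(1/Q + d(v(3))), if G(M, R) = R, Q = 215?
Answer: I*√7488235/215 ≈ 12.728*I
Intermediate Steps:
v(j) = 9*j²
d(B) = -2*B (d(B) = B*(-2) = -2*B)
√(1/Q + d(v(3))) = √(1/215 - 18*3²) = √(1/215 - 18*9) = √(1/215 - 2*81) = √(1/215 - 162) = √(-34829/215) = I*√7488235/215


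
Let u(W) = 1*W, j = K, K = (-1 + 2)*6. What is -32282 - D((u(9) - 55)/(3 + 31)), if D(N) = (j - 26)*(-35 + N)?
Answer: -561154/17 ≈ -33009.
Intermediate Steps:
K = 6 (K = 1*6 = 6)
j = 6
u(W) = W
D(N) = 700 - 20*N (D(N) = (6 - 26)*(-35 + N) = -20*(-35 + N) = 700 - 20*N)
-32282 - D((u(9) - 55)/(3 + 31)) = -32282 - (700 - 20*(9 - 55)/(3 + 31)) = -32282 - (700 - (-920)/34) = -32282 - (700 - 20*(-23/17)) = -32282 - (700 + 460/17) = -32282 - 1*12360/17 = -32282 - 12360/17 = -561154/17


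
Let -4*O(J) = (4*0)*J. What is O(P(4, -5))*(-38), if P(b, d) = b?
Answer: 0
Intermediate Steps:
O(J) = 0 (O(J) = -4*0*J/4 = -0*J = -1/4*0 = 0)
O(P(4, -5))*(-38) = 0*(-38) = 0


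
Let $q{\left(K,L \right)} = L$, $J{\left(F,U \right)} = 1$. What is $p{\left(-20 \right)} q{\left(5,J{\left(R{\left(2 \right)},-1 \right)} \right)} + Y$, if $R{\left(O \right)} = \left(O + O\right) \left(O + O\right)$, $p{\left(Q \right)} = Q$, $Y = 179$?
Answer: $159$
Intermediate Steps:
$R{\left(O \right)} = 4 O^{2}$ ($R{\left(O \right)} = 2 O 2 O = 4 O^{2}$)
$p{\left(-20 \right)} q{\left(5,J{\left(R{\left(2 \right)},-1 \right)} \right)} + Y = \left(-20\right) 1 + 179 = -20 + 179 = 159$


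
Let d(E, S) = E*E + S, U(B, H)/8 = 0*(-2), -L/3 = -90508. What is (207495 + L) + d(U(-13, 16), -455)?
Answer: 478564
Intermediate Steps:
L = 271524 (L = -3*(-90508) = 271524)
U(B, H) = 0 (U(B, H) = 8*(0*(-2)) = 8*0 = 0)
d(E, S) = S + E**2 (d(E, S) = E**2 + S = S + E**2)
(207495 + L) + d(U(-13, 16), -455) = (207495 + 271524) + (-455 + 0**2) = 479019 + (-455 + 0) = 479019 - 455 = 478564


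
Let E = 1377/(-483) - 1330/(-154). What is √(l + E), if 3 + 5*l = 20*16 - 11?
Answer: 2*√1313099095/8855 ≈ 8.1845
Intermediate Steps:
l = 306/5 (l = -⅗ + (20*16 - 11)/5 = -⅗ + (320 - 11)/5 = -⅗ + (⅕)*309 = -⅗ + 309/5 = 306/5 ≈ 61.200)
E = 10246/1771 (E = 1377*(-1/483) - 1330*(-1/154) = -459/161 + 95/11 = 10246/1771 ≈ 5.7854)
√(l + E) = √(306/5 + 10246/1771) = √(593156/8855) = 2*√1313099095/8855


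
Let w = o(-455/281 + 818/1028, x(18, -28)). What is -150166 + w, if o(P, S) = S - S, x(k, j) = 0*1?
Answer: -150166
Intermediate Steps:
x(k, j) = 0
o(P, S) = 0
w = 0
-150166 + w = -150166 + 0 = -150166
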